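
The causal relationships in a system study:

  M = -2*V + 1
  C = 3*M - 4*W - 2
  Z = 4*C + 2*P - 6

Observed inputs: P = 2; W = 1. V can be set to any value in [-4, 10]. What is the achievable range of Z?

-254 to 82

Substituting into the C equation gives C = -6*V - 3.
Substituting into the Z equation gives Z = -24*V - 14.
Linear in V, so extremes are at the endpoints: V = -4 gives Z = 82; V = 10 gives Z = -254.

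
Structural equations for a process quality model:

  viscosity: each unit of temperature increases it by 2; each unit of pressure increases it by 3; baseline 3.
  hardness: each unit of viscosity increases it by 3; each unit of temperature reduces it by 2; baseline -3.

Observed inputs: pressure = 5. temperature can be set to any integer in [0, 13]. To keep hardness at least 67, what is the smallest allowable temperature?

temperature = 4

Substituting into the viscosity equation gives viscosity = 2*temperature + 18.
hardness becomes 4*temperature + 51.
Require 4*temperature + 51 ≥ 67, so temperature ≥ 4.
The smallest integer in [0, 13] satisfying this is 4.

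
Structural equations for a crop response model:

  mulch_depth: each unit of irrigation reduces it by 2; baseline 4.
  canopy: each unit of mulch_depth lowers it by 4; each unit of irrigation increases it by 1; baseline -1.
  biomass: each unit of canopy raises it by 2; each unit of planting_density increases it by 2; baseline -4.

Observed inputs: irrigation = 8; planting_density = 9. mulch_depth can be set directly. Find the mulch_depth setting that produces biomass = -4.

Intervening on mulch_depth fixes its value directly, overriding its dependence on irrigation.
Substituting into the canopy equation gives canopy = -4*mulch_depth + 7.
Substituting into the biomass equation gives biomass = -8*mulch_depth + 28.
Solve -8*mulch_depth + 28 = -4: mulch_depth = (-4 - 28) / -8 = 4.

mulch_depth = 4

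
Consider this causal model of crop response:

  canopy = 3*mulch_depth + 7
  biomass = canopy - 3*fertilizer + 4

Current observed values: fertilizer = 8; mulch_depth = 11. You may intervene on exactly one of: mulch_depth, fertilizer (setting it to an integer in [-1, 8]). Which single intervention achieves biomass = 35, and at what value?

set fertilizer = 3

Intervening on mulch_depth: biomass = 3*mulch_depth - 13. Reaching 35 requires mulch_depth = 16, outside [-1, 8].
Intervening on fertilizer: with other inputs at their observed values, biomass = -3*fertilizer + 44. Solving for 35 gives fertilizer = 3, within [-1, 8].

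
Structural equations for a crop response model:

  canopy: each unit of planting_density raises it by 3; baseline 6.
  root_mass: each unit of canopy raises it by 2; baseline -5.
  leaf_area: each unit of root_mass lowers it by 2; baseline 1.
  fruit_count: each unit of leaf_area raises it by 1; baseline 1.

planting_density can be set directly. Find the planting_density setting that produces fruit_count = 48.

planting_density = -5

Substituting into the root_mass equation gives root_mass = 6*planting_density + 7.
This gives leaf_area = -12*planting_density - 13.
Substituting into the fruit_count equation gives fruit_count = -12*planting_density - 12.
Solve -12*planting_density - 12 = 48: planting_density = (48 + 12) / -12 = -5.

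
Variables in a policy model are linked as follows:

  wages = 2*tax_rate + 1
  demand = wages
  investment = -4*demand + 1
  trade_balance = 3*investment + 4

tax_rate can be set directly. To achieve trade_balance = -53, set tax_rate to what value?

tax_rate = 2

Substituting into the demand equation gives demand = 2*tax_rate + 1.
So investment = -8*tax_rate - 3.
This gives trade_balance = -24*tax_rate - 5.
Solve -24*tax_rate - 5 = -53: tax_rate = (-53 + 5) / -24 = 2.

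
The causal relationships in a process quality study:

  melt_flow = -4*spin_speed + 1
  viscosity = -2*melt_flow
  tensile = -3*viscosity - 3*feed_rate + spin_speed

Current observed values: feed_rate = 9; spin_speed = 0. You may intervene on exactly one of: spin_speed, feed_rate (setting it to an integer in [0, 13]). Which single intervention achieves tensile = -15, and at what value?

set feed_rate = 7

Intervening on spin_speed: tensile = -23*spin_speed - 21. Reaching -15 requires spin_speed = -6/23, not an integer.
Intervening on feed_rate: with other inputs at their observed values, tensile = -3*feed_rate + 6. Solving for -15 gives feed_rate = 7, within [0, 13].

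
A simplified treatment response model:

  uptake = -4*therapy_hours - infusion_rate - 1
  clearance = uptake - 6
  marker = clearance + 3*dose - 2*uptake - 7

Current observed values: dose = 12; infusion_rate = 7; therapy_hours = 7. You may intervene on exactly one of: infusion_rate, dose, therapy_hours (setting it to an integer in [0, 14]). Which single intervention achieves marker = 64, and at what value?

set infusion_rate = 12

Intervening on infusion_rate: with other inputs at their observed values, marker = infusion_rate + 52. Solving for 64 gives infusion_rate = 12, within [0, 14].
Intervening on dose: marker = 3*dose + 23. Reaching 64 requires dose = 41/3, not an integer.
Intervening on therapy_hours: marker = 4*therapy_hours + 31. Reaching 64 requires therapy_hours = 33/4, not an integer.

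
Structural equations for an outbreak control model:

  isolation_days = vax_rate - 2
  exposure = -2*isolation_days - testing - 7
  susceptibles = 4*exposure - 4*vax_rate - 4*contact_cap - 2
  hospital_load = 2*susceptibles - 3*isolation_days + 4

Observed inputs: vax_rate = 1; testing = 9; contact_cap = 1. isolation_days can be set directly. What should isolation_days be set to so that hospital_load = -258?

isolation_days = 6

Intervening on isolation_days fixes its value directly, overriding its dependence on vax_rate.
Substituting into the exposure equation gives exposure = -2*isolation_days - 16.
Substituting into the susceptibles equation gives susceptibles = -8*isolation_days - 74.
Substituting into the hospital_load equation gives hospital_load = -19*isolation_days - 144.
Solve -19*isolation_days - 144 = -258: isolation_days = (-258 + 144) / -19 = 6.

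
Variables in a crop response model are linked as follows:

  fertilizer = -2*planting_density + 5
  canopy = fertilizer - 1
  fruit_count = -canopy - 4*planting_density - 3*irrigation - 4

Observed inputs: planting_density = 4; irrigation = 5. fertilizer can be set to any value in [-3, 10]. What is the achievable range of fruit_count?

-44 to -31

Intervening on fertilizer fixes its value directly, overriding its dependence on planting_density.
Substituting into the fruit_count equation gives fruit_count = -fertilizer - 34.
Linear in fertilizer, so extremes are at the endpoints: fertilizer = -3 gives fruit_count = -31; fertilizer = 10 gives fruit_count = -44.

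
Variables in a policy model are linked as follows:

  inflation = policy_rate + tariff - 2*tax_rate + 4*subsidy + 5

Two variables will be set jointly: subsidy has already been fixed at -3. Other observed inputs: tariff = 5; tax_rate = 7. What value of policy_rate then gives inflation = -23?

With subsidy held at -3:
Substituting into the inflation equation gives inflation = policy_rate - 16.
Solve policy_rate - 16 = -23: policy_rate = (-23 + 16) / 1 = -7.

policy_rate = -7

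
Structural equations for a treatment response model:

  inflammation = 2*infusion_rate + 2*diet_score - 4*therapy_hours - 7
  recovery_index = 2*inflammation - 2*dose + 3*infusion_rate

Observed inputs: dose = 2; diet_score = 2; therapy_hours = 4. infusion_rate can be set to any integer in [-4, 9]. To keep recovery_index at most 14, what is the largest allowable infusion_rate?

infusion_rate = 8

Substituting into the inflammation equation gives inflammation = 2*infusion_rate - 19.
So recovery_index = 7*infusion_rate - 42.
Require 7*infusion_rate - 42 ≤ 14, so infusion_rate ≤ 8.
The largest integer in [-4, 9] satisfying this is 8.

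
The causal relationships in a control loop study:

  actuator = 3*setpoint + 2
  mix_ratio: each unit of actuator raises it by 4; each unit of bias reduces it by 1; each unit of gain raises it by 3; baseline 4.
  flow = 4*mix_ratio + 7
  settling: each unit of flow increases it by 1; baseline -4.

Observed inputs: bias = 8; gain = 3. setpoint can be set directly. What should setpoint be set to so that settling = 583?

setpoint = 11

Substituting into the mix_ratio equation gives mix_ratio = 12*setpoint + 13.
flow becomes 48*setpoint + 59.
Substituting into the settling equation gives settling = 48*setpoint + 55.
Solve 48*setpoint + 55 = 583: setpoint = (583 - 55) / 48 = 11.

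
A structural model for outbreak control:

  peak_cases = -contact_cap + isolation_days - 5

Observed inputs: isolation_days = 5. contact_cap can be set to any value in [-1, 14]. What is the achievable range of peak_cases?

-14 to 1

Substituting into the peak_cases equation gives peak_cases = -contact_cap.
Linear in contact_cap, so extremes are at the endpoints: contact_cap = -1 gives peak_cases = 1; contact_cap = 14 gives peak_cases = -14.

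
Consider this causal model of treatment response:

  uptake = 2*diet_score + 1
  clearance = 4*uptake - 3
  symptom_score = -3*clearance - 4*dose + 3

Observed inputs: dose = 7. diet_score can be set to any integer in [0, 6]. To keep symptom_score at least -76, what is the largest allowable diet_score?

diet_score = 2

Substituting into the clearance equation gives clearance = 8*diet_score + 1.
Substituting into the symptom_score equation gives symptom_score = -24*diet_score - 28.
Require -24*diet_score - 28 ≥ -76, so diet_score ≤ 2.
The largest integer in [0, 6] satisfying this is 2.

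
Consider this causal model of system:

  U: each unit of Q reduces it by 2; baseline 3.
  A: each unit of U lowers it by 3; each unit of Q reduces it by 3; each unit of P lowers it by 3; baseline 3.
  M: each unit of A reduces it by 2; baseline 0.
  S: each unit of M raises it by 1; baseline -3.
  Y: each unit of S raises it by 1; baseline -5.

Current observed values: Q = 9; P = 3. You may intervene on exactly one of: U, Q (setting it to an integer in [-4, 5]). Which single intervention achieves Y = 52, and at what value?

set U = -1

Intervening on U: with other inputs at their observed values, Y = 6*U + 58. Solving for 52 gives U = -1, within [-4, 5].
Intervening on Q: Y = -6*Q + 22. Reaching 52 requires Q = -5, outside [-4, 5].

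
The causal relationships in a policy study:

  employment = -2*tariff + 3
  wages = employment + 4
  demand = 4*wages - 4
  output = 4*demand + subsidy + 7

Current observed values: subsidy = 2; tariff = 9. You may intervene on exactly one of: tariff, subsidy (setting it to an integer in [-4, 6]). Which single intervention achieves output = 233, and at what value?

Intervening on tariff: with other inputs at their observed values, output = -32*tariff + 105. Solving for 233 gives tariff = -4, within [-4, 6].
Intervening on subsidy: output = subsidy - 185. Reaching 233 requires subsidy = 418, outside [-4, 6].

set tariff = -4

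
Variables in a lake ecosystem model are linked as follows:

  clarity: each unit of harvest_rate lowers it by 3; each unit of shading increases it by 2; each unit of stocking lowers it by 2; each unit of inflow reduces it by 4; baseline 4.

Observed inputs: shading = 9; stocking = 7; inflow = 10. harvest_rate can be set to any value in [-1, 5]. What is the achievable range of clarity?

-47 to -29

Substituting into the clarity equation gives clarity = -3*harvest_rate - 32.
Linear in harvest_rate, so extremes are at the endpoints: harvest_rate = -1 gives clarity = -29; harvest_rate = 5 gives clarity = -47.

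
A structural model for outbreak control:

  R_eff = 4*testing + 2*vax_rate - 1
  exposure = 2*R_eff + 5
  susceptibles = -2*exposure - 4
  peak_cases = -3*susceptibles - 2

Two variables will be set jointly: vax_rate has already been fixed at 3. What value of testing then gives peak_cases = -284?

testing = -8

With vax_rate held at 3:
Substituting into the R_eff equation gives R_eff = 4*testing + 5.
So exposure = 8*testing + 15.
Substituting into the susceptibles equation gives susceptibles = -16*testing - 34.
So peak_cases = 48*testing + 100.
Solve 48*testing + 100 = -284: testing = (-284 - 100) / 48 = -8.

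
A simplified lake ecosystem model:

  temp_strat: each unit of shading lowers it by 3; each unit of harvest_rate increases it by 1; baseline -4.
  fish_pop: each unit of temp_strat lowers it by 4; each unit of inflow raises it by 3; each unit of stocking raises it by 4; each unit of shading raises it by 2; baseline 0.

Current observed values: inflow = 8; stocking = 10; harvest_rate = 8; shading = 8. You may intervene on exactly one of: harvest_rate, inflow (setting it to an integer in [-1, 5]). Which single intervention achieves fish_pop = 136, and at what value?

set inflow = 0

Intervening on harvest_rate: fish_pop = -4*harvest_rate + 192. Reaching 136 requires harvest_rate = 14, outside [-1, 5].
Intervening on inflow: with other inputs at their observed values, fish_pop = 3*inflow + 136. Solving for 136 gives inflow = 0, within [-1, 5].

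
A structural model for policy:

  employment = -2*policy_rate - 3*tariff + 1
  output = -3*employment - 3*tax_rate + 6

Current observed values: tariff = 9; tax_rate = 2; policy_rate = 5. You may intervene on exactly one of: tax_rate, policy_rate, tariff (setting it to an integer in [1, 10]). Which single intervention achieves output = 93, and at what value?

Intervening on tax_rate: with other inputs at their observed values, output = -3*tax_rate + 114. Solving for 93 gives tax_rate = 7, within [1, 10].
Intervening on policy_rate: output = 6*policy_rate + 78. Reaching 93 requires policy_rate = 5/2, not an integer.
Intervening on tariff: output = 9*tariff + 27. Reaching 93 requires tariff = 22/3, not an integer.

set tax_rate = 7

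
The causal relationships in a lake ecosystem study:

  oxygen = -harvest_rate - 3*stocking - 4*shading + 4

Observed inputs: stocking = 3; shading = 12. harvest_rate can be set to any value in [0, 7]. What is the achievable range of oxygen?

-60 to -53

Substituting into the oxygen equation gives oxygen = -harvest_rate - 53.
Linear in harvest_rate, so extremes are at the endpoints: harvest_rate = 0 gives oxygen = -53; harvest_rate = 7 gives oxygen = -60.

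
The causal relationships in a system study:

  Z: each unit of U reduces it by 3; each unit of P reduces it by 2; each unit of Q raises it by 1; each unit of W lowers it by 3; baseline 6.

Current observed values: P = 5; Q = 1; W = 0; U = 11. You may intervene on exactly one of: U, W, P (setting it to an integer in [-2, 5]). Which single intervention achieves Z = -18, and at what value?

Intervening on U: with other inputs at their observed values, Z = -3*U - 3. Solving for -18 gives U = 5, within [-2, 5].
Intervening on W: Z = -3*W - 36. Reaching -18 requires W = -6, outside [-2, 5].
Intervening on P: Z = -2*P - 26. Reaching -18 requires P = -4, outside [-2, 5].

set U = 5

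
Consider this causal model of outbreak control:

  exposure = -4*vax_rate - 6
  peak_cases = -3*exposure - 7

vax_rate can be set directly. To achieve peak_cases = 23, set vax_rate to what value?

Substituting into the peak_cases equation gives peak_cases = 12*vax_rate + 11.
Solve 12*vax_rate + 11 = 23: vax_rate = (23 - 11) / 12 = 1.

vax_rate = 1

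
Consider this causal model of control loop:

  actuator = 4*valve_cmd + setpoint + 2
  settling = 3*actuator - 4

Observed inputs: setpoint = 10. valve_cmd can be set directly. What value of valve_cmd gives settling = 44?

Substituting into the actuator equation gives actuator = 4*valve_cmd + 12.
So settling = 12*valve_cmd + 32.
Solve 12*valve_cmd + 32 = 44: valve_cmd = (44 - 32) / 12 = 1.

valve_cmd = 1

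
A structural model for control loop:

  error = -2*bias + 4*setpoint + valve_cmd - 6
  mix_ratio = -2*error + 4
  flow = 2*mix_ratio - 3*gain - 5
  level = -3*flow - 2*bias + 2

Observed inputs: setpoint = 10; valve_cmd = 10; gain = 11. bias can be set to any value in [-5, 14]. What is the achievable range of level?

Substituting into the error equation gives error = -2*bias + 44.
Substituting into the mix_ratio equation gives mix_ratio = 4*bias - 84.
Substituting into the flow equation gives flow = 8*bias - 206.
Substituting into the level equation gives level = -26*bias + 620.
Linear in bias, so extremes are at the endpoints: bias = -5 gives level = 750; bias = 14 gives level = 256.

256 to 750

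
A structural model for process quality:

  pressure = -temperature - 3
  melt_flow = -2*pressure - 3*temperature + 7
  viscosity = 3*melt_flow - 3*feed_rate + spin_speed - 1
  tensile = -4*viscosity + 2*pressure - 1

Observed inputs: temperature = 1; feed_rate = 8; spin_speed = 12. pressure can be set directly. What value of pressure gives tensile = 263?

pressure = 10

Intervening on pressure fixes its value directly, overriding its dependence on temperature.
Substituting into the melt_flow equation gives melt_flow = -2*pressure + 4.
Substituting into the viscosity equation gives viscosity = -6*pressure - 1.
This gives tensile = 26*pressure + 3.
Solve 26*pressure + 3 = 263: pressure = (263 - 3) / 26 = 10.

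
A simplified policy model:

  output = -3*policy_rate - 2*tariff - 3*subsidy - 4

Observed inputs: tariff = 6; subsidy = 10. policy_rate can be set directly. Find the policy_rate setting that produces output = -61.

policy_rate = 5

Substituting into the output equation gives output = -3*policy_rate - 46.
Solve -3*policy_rate - 46 = -61: policy_rate = (-61 + 46) / -3 = 5.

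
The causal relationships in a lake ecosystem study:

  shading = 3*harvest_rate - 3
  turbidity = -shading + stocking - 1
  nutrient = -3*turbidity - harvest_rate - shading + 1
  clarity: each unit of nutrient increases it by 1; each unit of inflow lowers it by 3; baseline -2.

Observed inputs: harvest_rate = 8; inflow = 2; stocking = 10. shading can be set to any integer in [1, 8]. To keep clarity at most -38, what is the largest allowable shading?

shading = 2

Intervening on shading fixes its value directly, overriding its dependence on harvest_rate.
Substituting into the turbidity equation gives turbidity = -shading + 9.
nutrient becomes 2*shading - 34.
So clarity = 2*shading - 42.
Require 2*shading - 42 ≤ -38, so shading ≤ 2.
The largest integer in [1, 8] satisfying this is 2.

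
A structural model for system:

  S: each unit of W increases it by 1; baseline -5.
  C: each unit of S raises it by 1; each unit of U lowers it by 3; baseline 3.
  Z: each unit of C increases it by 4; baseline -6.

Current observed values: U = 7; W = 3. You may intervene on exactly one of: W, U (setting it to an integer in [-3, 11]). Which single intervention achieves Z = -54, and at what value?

Intervening on W: with other inputs at their observed values, Z = 4*W - 98. Solving for -54 gives W = 11, within [-3, 11].
Intervening on U: Z = -12*U - 2. Reaching -54 requires U = 13/3, not an integer.

set W = 11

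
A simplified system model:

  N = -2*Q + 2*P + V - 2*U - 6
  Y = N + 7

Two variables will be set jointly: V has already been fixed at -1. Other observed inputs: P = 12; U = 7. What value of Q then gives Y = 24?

With V held at -1:
Substituting into the N equation gives N = -2*Q + 3.
Substituting into the Y equation gives Y = -2*Q + 10.
Solve -2*Q + 10 = 24: Q = (24 - 10) / -2 = -7.

Q = -7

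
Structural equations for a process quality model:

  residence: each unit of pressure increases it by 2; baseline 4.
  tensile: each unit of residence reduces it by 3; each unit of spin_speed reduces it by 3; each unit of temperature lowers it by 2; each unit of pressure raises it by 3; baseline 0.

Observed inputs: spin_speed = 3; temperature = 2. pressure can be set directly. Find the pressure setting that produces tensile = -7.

Substituting into the tensile equation gives tensile = -3*pressure - 25.
Solve -3*pressure - 25 = -7: pressure = (-7 + 25) / -3 = -6.

pressure = -6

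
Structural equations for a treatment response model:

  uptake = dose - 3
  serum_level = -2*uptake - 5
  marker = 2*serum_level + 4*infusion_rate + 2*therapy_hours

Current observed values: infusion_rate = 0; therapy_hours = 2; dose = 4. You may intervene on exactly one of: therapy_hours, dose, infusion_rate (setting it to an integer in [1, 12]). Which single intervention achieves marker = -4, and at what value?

Intervening on therapy_hours: with other inputs at their observed values, marker = 2*therapy_hours - 14. Solving for -4 gives therapy_hours = 5, within [1, 12].
Intervening on dose: marker = -4*dose + 6. Reaching -4 requires dose = 5/2, not an integer.
Intervening on infusion_rate: marker = 4*infusion_rate - 10. Reaching -4 requires infusion_rate = 3/2, not an integer.

set therapy_hours = 5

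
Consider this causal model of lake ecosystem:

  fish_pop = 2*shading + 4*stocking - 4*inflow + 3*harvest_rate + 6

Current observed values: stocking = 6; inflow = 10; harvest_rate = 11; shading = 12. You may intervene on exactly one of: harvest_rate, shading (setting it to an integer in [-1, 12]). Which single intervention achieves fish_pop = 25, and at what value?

set shading = 1

Intervening on harvest_rate: fish_pop = 3*harvest_rate + 14. Reaching 25 requires harvest_rate = 11/3, not an integer.
Intervening on shading: with other inputs at their observed values, fish_pop = 2*shading + 23. Solving for 25 gives shading = 1, within [-1, 12].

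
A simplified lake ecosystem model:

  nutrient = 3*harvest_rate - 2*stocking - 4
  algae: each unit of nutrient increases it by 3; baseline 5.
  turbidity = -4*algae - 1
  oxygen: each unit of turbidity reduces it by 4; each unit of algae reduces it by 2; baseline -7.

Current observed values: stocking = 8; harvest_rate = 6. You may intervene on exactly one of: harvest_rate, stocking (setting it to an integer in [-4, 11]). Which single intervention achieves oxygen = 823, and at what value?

Intervening on harvest_rate: oxygen = 126*harvest_rate - 773. Reaching 823 requires harvest_rate = 38/3, not an integer.
Intervening on stocking: with other inputs at their observed values, oxygen = -84*stocking + 655. Solving for 823 gives stocking = -2, within [-4, 11].

set stocking = -2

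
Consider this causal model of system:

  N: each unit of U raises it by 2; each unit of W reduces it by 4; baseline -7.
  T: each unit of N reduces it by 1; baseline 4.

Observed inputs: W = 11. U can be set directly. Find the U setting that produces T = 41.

Substituting into the N equation gives N = 2*U - 51.
So T = -2*U + 55.
Solve -2*U + 55 = 41: U = (41 - 55) / -2 = 7.

U = 7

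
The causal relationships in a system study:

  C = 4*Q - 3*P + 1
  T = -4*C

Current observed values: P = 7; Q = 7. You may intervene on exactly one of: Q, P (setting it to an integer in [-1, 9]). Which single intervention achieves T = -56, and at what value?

set P = 5

Intervening on Q: T = -16*Q + 80. Reaching -56 requires Q = 17/2, not an integer.
Intervening on P: with other inputs at their observed values, T = 12*P - 116. Solving for -56 gives P = 5, within [-1, 9].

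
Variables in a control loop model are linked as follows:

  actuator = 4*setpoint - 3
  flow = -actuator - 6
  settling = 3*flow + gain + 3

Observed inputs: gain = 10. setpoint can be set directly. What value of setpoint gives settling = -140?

setpoint = 12

Substituting into the flow equation gives flow = -4*setpoint - 3.
Substituting into the settling equation gives settling = -12*setpoint + 4.
Solve -12*setpoint + 4 = -140: setpoint = (-140 - 4) / -12 = 12.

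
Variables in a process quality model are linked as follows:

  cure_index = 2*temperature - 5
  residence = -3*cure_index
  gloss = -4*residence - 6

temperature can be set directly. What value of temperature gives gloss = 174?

Substituting into the residence equation gives residence = -6*temperature + 15.
Substituting into the gloss equation gives gloss = 24*temperature - 66.
Solve 24*temperature - 66 = 174: temperature = (174 + 66) / 24 = 10.

temperature = 10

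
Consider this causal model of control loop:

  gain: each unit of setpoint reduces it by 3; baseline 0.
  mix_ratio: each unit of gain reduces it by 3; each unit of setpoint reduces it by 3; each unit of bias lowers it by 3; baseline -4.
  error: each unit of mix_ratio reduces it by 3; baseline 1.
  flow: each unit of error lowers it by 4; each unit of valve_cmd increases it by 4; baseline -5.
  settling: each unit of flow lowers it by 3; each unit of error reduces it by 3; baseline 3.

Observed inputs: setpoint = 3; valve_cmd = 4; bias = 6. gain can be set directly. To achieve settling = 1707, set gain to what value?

Intervening on gain fixes its value directly, overriding its dependence on setpoint.
Substituting into the mix_ratio equation gives mix_ratio = -3*gain - 31.
So error = 9*gain + 94.
So flow = -36*gain - 365.
Substituting into the settling equation gives settling = 81*gain + 816.
Solve 81*gain + 816 = 1707: gain = (1707 - 816) / 81 = 11.

gain = 11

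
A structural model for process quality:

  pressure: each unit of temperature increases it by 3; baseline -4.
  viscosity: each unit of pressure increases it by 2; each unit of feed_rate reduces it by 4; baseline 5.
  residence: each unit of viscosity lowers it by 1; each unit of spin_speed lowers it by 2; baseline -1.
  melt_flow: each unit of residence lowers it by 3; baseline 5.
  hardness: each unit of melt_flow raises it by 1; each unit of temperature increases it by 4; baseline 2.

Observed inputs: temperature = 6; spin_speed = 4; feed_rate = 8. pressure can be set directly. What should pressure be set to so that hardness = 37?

Intervening on pressure fixes its value directly, overriding its dependence on temperature.
Substituting into the viscosity equation gives viscosity = 2*pressure - 27.
Substituting into the residence equation gives residence = -2*pressure + 18.
Substituting into the melt_flow equation gives melt_flow = 6*pressure - 49.
Substituting into the hardness equation gives hardness = 6*pressure - 23.
Solve 6*pressure - 23 = 37: pressure = (37 + 23) / 6 = 10.

pressure = 10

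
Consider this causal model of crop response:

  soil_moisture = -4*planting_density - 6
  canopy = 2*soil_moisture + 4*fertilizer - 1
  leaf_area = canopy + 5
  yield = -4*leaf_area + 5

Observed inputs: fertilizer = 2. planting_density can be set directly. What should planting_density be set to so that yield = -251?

Substituting into the canopy equation gives canopy = -8*planting_density - 5.
This gives leaf_area = -8*planting_density.
yield becomes 32*planting_density + 5.
Solve 32*planting_density + 5 = -251: planting_density = (-251 - 5) / 32 = -8.

planting_density = -8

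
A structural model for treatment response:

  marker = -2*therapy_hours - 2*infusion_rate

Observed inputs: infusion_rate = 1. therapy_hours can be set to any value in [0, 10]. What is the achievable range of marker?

-22 to -2

Substituting into the marker equation gives marker = -2*therapy_hours - 2.
Linear in therapy_hours, so extremes are at the endpoints: therapy_hours = 0 gives marker = -2; therapy_hours = 10 gives marker = -22.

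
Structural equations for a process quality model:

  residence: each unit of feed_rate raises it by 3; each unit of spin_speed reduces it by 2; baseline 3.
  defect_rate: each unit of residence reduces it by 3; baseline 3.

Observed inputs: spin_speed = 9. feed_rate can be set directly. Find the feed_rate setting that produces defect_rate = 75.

Substituting into the residence equation gives residence = 3*feed_rate - 15.
This gives defect_rate = -9*feed_rate + 48.
Solve -9*feed_rate + 48 = 75: feed_rate = (75 - 48) / -9 = -3.

feed_rate = -3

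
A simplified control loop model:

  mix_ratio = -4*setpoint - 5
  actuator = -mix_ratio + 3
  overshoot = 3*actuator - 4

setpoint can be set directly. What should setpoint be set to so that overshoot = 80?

Substituting into the actuator equation gives actuator = 4*setpoint + 8.
Substituting into the overshoot equation gives overshoot = 12*setpoint + 20.
Solve 12*setpoint + 20 = 80: setpoint = (80 - 20) / 12 = 5.

setpoint = 5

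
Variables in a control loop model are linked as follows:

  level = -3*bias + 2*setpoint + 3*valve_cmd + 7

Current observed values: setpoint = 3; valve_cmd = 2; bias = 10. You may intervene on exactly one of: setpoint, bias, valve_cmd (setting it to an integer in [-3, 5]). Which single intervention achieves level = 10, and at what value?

Intervening on setpoint: level = 2*setpoint - 17. Reaching 10 requires setpoint = 27/2, not an integer.
Intervening on bias: with other inputs at their observed values, level = -3*bias + 19. Solving for 10 gives bias = 3, within [-3, 5].
Intervening on valve_cmd: level = 3*valve_cmd - 17. Reaching 10 requires valve_cmd = 9, outside [-3, 5].

set bias = 3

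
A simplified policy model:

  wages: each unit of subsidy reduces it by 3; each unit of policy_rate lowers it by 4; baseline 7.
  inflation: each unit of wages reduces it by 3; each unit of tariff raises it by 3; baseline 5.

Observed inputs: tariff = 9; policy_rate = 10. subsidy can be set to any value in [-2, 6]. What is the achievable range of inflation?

Substituting into the wages equation gives wages = -3*subsidy - 33.
Substituting into the inflation equation gives inflation = 9*subsidy + 131.
Linear in subsidy, so extremes are at the endpoints: subsidy = -2 gives inflation = 113; subsidy = 6 gives inflation = 185.

113 to 185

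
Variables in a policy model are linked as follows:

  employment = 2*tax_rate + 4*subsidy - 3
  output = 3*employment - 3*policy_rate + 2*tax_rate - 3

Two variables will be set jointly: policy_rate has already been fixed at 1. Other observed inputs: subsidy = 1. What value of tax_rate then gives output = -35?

With policy_rate held at 1:
Substituting into the employment equation gives employment = 2*tax_rate + 1.
So output = 8*tax_rate - 3.
Solve 8*tax_rate - 3 = -35: tax_rate = (-35 + 3) / 8 = -4.

tax_rate = -4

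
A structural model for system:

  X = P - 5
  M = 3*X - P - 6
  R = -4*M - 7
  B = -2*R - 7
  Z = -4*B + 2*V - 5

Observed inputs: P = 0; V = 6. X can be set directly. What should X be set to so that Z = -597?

Intervening on X fixes its value directly, overriding its dependence on P.
Substituting into the M equation gives M = 3*X - 6.
Substituting into the R equation gives R = -12*X + 17.
Substituting into the B equation gives B = 24*X - 41.
So Z = -96*X + 171.
Solve -96*X + 171 = -597: X = (-597 - 171) / -96 = 8.

X = 8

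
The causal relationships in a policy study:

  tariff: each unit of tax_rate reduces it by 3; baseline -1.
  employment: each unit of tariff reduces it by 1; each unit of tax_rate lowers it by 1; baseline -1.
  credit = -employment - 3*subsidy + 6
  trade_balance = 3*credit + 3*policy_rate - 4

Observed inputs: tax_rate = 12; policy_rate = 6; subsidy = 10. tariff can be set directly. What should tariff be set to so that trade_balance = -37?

Intervening on tariff fixes its value directly, overriding its dependence on tax_rate.
Substituting into the employment equation gives employment = -tariff - 13.
Substituting into the credit equation gives credit = tariff - 11.
trade_balance becomes 3*tariff - 19.
Solve 3*tariff - 19 = -37: tariff = (-37 + 19) / 3 = -6.

tariff = -6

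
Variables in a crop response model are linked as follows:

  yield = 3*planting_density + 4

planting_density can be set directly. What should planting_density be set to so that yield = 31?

Solve 3*planting_density + 4 = 31: planting_density = (31 - 4) / 3 = 9.

planting_density = 9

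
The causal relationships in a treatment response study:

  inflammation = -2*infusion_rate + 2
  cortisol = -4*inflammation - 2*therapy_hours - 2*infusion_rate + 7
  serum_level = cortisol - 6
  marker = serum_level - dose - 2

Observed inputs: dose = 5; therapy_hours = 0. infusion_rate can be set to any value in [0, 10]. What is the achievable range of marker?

Substituting into the cortisol equation gives cortisol = 6*infusion_rate - 1.
This gives serum_level = 6*infusion_rate - 7.
Substituting into the marker equation gives marker = 6*infusion_rate - 14.
Linear in infusion_rate, so extremes are at the endpoints: infusion_rate = 0 gives marker = -14; infusion_rate = 10 gives marker = 46.

-14 to 46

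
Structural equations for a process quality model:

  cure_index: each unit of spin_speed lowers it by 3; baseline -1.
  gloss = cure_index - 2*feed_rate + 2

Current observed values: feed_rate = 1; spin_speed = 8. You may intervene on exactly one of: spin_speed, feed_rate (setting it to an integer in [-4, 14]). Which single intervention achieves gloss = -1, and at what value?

set spin_speed = 0

Intervening on spin_speed: with other inputs at their observed values, gloss = -3*spin_speed - 1. Solving for -1 gives spin_speed = 0, within [-4, 14].
Intervening on feed_rate: gloss = -2*feed_rate - 23. Reaching -1 requires feed_rate = -11, outside [-4, 14].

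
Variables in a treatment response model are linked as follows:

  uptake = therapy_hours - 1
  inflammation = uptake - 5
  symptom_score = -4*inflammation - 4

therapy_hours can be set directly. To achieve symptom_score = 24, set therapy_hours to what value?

Substituting into the inflammation equation gives inflammation = therapy_hours - 6.
Substituting into the symptom_score equation gives symptom_score = -4*therapy_hours + 20.
Solve -4*therapy_hours + 20 = 24: therapy_hours = (24 - 20) / -4 = -1.

therapy_hours = -1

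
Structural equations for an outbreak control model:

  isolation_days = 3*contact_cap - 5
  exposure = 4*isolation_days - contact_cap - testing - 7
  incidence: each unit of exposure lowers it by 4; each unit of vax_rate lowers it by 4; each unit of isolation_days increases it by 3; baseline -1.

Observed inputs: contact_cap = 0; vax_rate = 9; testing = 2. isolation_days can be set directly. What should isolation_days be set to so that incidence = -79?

isolation_days = 6

Intervening on isolation_days fixes its value directly, overriding its dependence on contact_cap.
Substituting into the exposure equation gives exposure = 4*isolation_days - 9.
Substituting into the incidence equation gives incidence = -13*isolation_days - 1.
Solve -13*isolation_days - 1 = -79: isolation_days = (-79 + 1) / -13 = 6.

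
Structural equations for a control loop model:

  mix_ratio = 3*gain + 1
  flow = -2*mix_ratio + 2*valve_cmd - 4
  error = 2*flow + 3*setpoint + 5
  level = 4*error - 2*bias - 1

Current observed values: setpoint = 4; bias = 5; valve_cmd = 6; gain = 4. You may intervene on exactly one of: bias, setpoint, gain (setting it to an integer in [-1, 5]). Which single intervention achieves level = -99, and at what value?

Intervening on bias: level = -2*bias - 77. Reaching -99 requires bias = 11, outside [-1, 5].
Intervening on setpoint: with other inputs at their observed values, level = 12*setpoint - 135. Solving for -99 gives setpoint = 3, within [-1, 5].
Intervening on gain: level = -48*gain + 105. Reaching -99 requires gain = 17/4, not an integer.

set setpoint = 3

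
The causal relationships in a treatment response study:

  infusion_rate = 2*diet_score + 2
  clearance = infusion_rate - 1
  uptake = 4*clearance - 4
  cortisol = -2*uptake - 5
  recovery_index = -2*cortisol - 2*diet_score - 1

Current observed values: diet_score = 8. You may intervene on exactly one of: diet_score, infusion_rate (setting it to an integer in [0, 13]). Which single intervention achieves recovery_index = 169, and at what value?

Intervening on diet_score: recovery_index = 30*diet_score + 9. Reaching 169 requires diet_score = 16/3, not an integer.
Intervening on infusion_rate: with other inputs at their observed values, recovery_index = 16*infusion_rate - 39. Solving for 169 gives infusion_rate = 13, within [0, 13].

set infusion_rate = 13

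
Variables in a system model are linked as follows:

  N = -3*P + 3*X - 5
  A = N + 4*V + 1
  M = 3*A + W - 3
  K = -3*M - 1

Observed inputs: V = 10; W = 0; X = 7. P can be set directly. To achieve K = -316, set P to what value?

Substituting into the N equation gives N = -3*P + 16.
So A = -3*P + 57.
Substituting into the M equation gives M = -9*P + 168.
This gives K = 27*P - 505.
Solve 27*P - 505 = -316: P = (-316 + 505) / 27 = 7.

P = 7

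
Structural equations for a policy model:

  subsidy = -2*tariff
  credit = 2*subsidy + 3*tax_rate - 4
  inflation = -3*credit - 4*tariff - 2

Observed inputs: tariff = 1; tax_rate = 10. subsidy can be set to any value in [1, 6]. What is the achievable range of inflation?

-120 to -90

Intervening on subsidy fixes its value directly, overriding its dependence on tariff.
Substituting into the credit equation gives credit = 2*subsidy + 26.
Substituting into the inflation equation gives inflation = -6*subsidy - 84.
Linear in subsidy, so extremes are at the endpoints: subsidy = 1 gives inflation = -90; subsidy = 6 gives inflation = -120.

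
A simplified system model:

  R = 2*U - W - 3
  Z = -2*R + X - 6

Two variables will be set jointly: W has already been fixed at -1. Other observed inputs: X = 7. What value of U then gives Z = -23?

U = 7

With W held at -1:
Substituting into the R equation gives R = 2*U - 2.
Substituting into the Z equation gives Z = -4*U + 5.
Solve -4*U + 5 = -23: U = (-23 - 5) / -4 = 7.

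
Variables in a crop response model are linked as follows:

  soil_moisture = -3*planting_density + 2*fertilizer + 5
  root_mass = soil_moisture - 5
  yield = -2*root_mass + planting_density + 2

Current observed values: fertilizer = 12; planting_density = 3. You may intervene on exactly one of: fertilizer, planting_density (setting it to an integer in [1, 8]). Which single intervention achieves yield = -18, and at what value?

set planting_density = 4

Intervening on fertilizer: yield = -4*fertilizer + 23. Reaching -18 requires fertilizer = 41/4, not an integer.
Intervening on planting_density: with other inputs at their observed values, yield = 7*planting_density - 46. Solving for -18 gives planting_density = 4, within [1, 8].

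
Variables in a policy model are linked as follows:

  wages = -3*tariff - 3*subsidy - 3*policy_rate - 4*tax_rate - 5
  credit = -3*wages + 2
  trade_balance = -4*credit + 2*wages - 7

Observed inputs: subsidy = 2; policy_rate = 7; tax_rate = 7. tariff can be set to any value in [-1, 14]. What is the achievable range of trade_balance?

-1443 to -813

Substituting into the wages equation gives wages = -3*tariff - 60.
So credit = 9*tariff + 182.
This gives trade_balance = -42*tariff - 855.
Linear in tariff, so extremes are at the endpoints: tariff = -1 gives trade_balance = -813; tariff = 14 gives trade_balance = -1443.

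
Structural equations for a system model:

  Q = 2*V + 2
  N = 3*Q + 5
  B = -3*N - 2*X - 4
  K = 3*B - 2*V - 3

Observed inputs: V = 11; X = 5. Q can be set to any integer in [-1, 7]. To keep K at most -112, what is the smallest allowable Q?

Q = 0

Intervening on Q fixes its value directly, overriding its dependence on V.
Substituting into the B equation gives B = -9*Q - 29.
Substituting into the K equation gives K = -27*Q - 112.
Require -27*Q - 112 ≤ -112, so Q ≥ 0.
The smallest integer in [-1, 7] satisfying this is 0.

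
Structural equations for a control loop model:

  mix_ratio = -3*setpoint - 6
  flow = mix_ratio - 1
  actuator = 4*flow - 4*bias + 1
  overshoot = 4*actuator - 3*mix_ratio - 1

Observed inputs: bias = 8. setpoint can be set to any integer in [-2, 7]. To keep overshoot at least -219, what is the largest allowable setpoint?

setpoint = 0

Substituting into the flow equation gives flow = -3*setpoint - 7.
So actuator = -12*setpoint - 59.
So overshoot = -39*setpoint - 219.
Require -39*setpoint - 219 ≥ -219, so setpoint ≤ 0.
The largest integer in [-2, 7] satisfying this is 0.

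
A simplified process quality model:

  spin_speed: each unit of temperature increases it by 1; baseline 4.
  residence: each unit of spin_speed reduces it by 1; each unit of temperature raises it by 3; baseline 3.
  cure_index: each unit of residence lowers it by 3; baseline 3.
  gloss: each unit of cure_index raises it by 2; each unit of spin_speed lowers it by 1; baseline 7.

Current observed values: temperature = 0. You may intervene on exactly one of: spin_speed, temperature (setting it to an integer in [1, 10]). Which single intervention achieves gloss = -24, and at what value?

Intervening on spin_speed: gloss = 5*spin_speed - 5. Reaching -24 requires spin_speed = -19/5, not an integer.
Intervening on temperature: with other inputs at their observed values, gloss = -13*temperature + 15. Solving for -24 gives temperature = 3, within [1, 10].

set temperature = 3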